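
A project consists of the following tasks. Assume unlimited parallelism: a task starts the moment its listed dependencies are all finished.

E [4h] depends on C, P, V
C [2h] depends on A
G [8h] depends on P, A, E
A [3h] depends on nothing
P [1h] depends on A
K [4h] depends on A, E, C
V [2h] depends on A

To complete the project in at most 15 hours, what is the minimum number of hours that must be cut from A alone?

2

Current finish: 17 hours; target: 15.
A is on every critical path, so each hour cut from A cuts the finish by one (this holds down to a finish of 15).
Need 17 − 15 = 2 hours off A → A becomes 1 hour, finish becomes 15.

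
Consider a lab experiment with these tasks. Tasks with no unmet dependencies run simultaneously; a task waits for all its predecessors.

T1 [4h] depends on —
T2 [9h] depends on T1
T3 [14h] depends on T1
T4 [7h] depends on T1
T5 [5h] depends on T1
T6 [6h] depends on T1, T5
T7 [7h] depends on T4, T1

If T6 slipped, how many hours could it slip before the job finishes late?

Critical path: T1→T3 = 4+14 = 18, so the finish is 18 hours.
The longest chain containing T6 totals 15 hours.
Slack of T6 = 12 − 9 = 3 hours.

3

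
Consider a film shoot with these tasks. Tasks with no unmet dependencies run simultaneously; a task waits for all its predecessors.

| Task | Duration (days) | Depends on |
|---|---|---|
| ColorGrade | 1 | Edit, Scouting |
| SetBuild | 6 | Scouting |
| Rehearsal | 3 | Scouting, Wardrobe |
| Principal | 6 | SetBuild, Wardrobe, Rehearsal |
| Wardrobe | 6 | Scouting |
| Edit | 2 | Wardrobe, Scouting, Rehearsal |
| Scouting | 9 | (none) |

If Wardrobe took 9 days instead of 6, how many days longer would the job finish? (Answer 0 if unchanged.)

3

The binding path is Scouting→Wardrobe→Rehearsal→Principal = 9+6+3+6 = 24; finish at 24 days.
Wardrobe is on the critical path; changing it to 9 makes that path 27 days.
That remains the longest chain; total 27 days.
Change in finish: 27 − 24 = +3 days.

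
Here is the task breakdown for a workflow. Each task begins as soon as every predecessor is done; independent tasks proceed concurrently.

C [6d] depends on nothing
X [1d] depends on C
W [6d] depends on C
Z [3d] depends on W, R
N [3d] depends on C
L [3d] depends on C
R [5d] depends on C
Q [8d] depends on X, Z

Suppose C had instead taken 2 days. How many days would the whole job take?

As given, the longest chain is C→W→Z→Q = 6+6+3+8 = 23, so the finish is 23 days.
Since C is critical, the -4 change carries straight to that chain (now 19 days).
The critical path is still C→W→Z→Q; finish is now 19 days.

19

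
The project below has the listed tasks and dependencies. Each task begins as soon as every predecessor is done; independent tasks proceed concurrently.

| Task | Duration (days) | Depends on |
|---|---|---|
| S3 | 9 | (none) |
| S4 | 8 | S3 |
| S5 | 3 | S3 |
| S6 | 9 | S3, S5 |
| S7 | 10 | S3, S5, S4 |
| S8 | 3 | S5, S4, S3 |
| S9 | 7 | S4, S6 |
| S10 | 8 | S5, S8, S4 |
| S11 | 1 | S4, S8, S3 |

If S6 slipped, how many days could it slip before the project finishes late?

0

S3→S4→S8→S10 = 9+8+3+8 = 28 sets the makespan at 28 days.
S6 finishes as early as 21 and must finish by 21.
So S6 can slip 21 − 21 = 0 days.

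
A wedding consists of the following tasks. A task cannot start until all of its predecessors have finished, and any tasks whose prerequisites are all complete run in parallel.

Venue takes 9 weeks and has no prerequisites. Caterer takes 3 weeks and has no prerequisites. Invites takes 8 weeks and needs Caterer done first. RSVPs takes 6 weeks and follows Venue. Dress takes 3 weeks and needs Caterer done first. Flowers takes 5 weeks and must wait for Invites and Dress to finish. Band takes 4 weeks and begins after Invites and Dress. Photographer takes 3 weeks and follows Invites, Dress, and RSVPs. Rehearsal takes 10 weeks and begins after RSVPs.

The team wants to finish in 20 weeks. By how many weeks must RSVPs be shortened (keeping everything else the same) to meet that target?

5

Current finish: 25 weeks; target: 20.
RSVPs is on every critical path, so each week cut from RSVPs cuts the finish by one (this holds down to a finish of 20).
Need 25 − 20 = 5 weeks off RSVPs → RSVPs becomes 1 week, finish becomes 20.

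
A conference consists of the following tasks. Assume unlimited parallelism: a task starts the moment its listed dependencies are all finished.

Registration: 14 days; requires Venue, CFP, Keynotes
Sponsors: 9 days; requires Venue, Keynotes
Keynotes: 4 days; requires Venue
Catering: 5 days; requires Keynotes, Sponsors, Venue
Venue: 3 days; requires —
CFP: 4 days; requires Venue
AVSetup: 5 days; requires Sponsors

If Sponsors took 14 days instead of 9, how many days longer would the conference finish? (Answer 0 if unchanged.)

Actual critical path: Venue→Keynotes→Sponsors→Catering = 3+4+9+5 = 21 ⇒ 21 days.
Sponsors lies on that path, so at 14 days the path becomes 26 days.
The critical path is still Venue→Keynotes→Sponsors→Catering; finish is now 26 days.
Change in finish: 26 − 21 = +5 days.

5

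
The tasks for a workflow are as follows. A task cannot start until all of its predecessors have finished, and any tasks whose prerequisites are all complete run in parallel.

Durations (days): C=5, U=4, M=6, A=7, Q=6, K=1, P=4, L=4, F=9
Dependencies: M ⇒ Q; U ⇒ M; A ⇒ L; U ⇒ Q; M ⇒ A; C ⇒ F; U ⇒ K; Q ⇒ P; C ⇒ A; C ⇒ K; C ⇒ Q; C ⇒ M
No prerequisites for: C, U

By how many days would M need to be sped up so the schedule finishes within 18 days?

4

Current finish: 22 days; target: 18.
M is on every critical path, so each day cut from M cuts the finish by one (this holds down to a finish of 17).
Need 22 − 18 = 4 days off M → M becomes 2 days, finish becomes 18.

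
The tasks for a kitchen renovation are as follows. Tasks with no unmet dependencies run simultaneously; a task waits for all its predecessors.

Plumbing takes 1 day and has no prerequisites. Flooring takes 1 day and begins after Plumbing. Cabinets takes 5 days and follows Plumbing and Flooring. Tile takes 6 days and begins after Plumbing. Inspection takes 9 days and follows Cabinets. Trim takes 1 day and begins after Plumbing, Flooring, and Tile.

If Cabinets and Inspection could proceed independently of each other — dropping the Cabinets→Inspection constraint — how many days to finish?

9

Before: longest chain Plumbing→Flooring→Cabinets→Inspection = 1+1+5+9 = 16, finish 16.
Without Cabinets→Inspection, Inspection's earliest start moves from 7 to 0.
The longest chain is now Inspection = 9 = 9, so the plan takes 9 days.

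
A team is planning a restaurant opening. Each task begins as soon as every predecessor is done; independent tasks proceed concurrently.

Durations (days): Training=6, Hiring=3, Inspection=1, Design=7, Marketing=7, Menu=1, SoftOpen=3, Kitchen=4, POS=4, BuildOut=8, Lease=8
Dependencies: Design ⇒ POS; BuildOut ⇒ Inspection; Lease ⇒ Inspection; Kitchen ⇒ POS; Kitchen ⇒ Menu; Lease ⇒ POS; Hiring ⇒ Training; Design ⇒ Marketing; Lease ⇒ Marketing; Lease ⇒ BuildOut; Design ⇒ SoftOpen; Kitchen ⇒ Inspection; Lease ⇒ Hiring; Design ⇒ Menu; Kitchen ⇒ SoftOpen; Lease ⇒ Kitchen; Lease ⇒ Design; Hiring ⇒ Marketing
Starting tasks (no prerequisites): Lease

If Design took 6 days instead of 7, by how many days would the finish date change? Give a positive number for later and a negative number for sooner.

The binding path is Lease→Design→Marketing = 8+7+7 = 22; finish at 22 days.
Since Design is critical, the -1 change carries straight to that chain (now 21 days).
That remains the longest chain; total 21 days.
Change in finish: 21 − 22 = -1 days.

-1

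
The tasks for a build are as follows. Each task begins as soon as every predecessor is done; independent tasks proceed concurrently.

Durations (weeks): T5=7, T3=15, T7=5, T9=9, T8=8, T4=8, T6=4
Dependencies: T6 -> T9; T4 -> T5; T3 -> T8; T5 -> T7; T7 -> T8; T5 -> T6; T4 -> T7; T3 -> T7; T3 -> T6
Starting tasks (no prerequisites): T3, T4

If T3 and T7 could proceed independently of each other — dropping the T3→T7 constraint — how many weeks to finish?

Original critical path: T3→T6→T9 = 15+4+9 = 28 ⇒ 28 weeks.
Dropping T3→T7 doesn't change T7's earliest start (15); another predecessor still binds.
New critical path: T3→T6→T9 = 15+4+9 = 28 ⇒ 28 weeks.

28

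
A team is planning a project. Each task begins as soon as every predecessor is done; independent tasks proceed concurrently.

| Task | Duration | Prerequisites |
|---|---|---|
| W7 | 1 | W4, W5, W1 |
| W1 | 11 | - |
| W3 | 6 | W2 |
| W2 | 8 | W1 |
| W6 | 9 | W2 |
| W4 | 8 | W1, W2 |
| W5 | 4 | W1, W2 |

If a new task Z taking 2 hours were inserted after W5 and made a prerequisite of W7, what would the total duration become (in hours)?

Originally the job takes 28 hours.
With Z inserted, W7 now waits for max(W4, W5, W1, Z).
New critical path: W1→W2→W4→W7 = 11+8+8+1 = 28 ⇒ 28 hours.

28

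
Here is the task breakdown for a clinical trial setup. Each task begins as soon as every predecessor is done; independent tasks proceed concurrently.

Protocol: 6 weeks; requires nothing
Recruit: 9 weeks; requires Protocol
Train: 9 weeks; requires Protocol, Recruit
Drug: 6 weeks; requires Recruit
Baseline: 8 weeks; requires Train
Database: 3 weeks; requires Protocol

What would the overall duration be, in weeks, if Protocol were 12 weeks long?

38

Actual critical path: Protocol→Recruit→Train→Baseline = 6+9+9+8 = 32 ⇒ 32 weeks.
Protocol lies on that path, so at 12 weeks the path becomes 38 weeks.
No other chain overtakes it, so the finish is 38 weeks.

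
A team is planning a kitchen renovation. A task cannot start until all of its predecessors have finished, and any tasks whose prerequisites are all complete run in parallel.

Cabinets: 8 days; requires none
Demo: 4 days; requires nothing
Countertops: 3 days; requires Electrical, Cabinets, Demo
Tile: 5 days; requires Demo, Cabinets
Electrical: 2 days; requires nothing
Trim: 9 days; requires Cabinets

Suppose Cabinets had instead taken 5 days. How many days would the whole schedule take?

14

Critical path before the change: Cabinets→Trim = 8+9 = 17 giving 17 days.
Cabinets is on the critical path; changing it to 5 makes that path 14 days.
The critical path is still Cabinets→Trim; finish is now 14 days.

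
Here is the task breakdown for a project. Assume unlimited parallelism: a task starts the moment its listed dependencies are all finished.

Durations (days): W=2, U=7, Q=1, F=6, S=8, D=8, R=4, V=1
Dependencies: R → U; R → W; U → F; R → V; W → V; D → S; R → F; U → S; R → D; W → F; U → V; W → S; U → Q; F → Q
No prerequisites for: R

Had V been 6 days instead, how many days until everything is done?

20

Critical path before the change: R→D→S = 4+8+8 = 20 giving 20 days.
The longest path through V is only 12 days, so V has float 8.
That remains the longest chain; total 20 days.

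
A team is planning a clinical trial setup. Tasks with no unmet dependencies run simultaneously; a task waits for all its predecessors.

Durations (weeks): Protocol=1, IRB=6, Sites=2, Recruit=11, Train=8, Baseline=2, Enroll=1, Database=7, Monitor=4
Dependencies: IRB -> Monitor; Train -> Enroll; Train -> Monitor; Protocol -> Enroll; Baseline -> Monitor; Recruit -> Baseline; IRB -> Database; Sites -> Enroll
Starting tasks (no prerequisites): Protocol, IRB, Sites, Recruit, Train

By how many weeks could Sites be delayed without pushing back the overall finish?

14

Critical path: Recruit→Baseline→Monitor = 11+2+4 = 17, so the finish is 17 weeks.
Sites finishes as early as 2 and must finish by 16.
So Sites can slip 16 − 2 = 14 weeks.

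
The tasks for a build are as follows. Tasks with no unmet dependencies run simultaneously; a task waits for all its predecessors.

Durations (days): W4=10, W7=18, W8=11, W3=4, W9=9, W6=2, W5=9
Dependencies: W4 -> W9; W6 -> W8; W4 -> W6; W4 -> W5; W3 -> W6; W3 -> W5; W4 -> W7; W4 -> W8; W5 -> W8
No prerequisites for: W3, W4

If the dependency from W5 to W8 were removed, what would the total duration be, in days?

With the dependency in place, W4→W5→W8 = 10+9+11 = 30 sets the finish at 30 days.
Without W5→W8, W8's earliest start moves from 19 to 12.
New critical path: W4→W7 = 10+18 = 28 ⇒ 28 days.

28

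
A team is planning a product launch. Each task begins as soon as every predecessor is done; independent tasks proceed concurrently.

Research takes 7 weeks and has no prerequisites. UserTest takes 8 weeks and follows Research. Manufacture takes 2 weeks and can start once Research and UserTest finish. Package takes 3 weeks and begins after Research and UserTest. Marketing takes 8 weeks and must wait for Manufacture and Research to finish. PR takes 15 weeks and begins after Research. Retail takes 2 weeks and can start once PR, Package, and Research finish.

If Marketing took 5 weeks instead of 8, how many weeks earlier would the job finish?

Baseline: Research→UserTest→Manufacture→Marketing = 7+8+2+8 = 25 → 25 weeks.
Since Marketing is critical, the -3 change carries straight to that chain (now 22 weeks).
New critical path: Research→PR→Retail = 7+15+2 = 24 ⇒ 24 weeks.
Change in finish: 24 − 25 = -1 weeks.

1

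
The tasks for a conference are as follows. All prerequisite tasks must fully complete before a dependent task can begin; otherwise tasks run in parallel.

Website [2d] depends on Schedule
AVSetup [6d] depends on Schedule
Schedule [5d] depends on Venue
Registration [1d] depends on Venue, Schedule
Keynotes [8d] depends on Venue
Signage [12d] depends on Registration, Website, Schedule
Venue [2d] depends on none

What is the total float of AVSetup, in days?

The longest chain is Venue→Schedule→Website→Signage = 2+5+2+12 = 21; overall finish 21 days.
Longest path through AVSetup: 13 days (earliest finish 13, latest finish 21).
So AVSetup can slip 21 − 13 = 8 days.

8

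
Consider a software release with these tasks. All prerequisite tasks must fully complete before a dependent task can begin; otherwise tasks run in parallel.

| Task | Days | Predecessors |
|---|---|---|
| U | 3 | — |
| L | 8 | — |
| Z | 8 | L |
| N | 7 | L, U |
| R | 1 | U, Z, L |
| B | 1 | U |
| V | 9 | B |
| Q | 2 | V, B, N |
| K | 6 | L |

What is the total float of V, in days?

2

Critical path: L→Z→R = 8+8+1 = 17, so the finish is 17 days.
V finishes as early as 13 and must finish by 15.
Slack of V = 6 − 4 = 2 days.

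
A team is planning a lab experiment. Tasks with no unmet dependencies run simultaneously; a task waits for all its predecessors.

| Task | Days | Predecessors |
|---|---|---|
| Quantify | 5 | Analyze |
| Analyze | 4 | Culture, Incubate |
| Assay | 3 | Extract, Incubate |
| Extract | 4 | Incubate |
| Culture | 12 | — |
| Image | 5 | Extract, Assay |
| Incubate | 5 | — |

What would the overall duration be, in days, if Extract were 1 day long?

21

Critical path before the change: Culture→Analyze→Quantify = 12+4+5 = 21 giving 21 days.
The longest path through Extract is only 17 days, so Extract has float 4.
No other chain overtakes it, so the finish is 21 days.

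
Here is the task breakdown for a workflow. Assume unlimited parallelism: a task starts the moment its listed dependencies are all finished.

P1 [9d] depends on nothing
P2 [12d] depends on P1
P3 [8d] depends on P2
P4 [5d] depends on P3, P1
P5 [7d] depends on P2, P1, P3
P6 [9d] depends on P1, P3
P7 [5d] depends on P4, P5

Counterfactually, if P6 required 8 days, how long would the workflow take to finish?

The binding path is P1→P2→P3→P5→P7 = 9+12+8+7+5 = 41; finish at 41 days.
P6 has 3 days of float (longest path through it is 38).
That remains the longest chain; total 41 days.

41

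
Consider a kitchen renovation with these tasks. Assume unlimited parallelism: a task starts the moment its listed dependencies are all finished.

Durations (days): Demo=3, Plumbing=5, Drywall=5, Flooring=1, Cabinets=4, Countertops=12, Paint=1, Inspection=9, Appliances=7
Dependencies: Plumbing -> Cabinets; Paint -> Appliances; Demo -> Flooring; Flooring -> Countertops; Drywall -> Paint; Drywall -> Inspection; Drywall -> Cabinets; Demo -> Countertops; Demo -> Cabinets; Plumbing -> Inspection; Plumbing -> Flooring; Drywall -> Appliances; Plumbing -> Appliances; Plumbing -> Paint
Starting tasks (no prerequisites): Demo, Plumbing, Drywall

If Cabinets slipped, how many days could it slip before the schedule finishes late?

9

The longest chain is Plumbing→Flooring→Countertops = 5+1+12 = 18; overall finish 18 days.
The longest chain containing Cabinets totals 9 days.
Float = 18 − 9 = 9.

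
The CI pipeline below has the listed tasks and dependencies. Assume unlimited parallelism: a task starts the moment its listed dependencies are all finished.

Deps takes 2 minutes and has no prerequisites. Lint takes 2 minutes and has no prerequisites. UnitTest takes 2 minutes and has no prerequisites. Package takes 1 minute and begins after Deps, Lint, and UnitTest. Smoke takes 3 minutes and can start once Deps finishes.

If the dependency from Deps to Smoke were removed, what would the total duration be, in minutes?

Original critical path: Deps→Smoke = 2+3 = 5 ⇒ 5 minutes.
Without Deps→Smoke, Smoke's earliest start moves from 2 to 0.
After: Deps→Package = 2+1 = 3 → 3 minutes.

3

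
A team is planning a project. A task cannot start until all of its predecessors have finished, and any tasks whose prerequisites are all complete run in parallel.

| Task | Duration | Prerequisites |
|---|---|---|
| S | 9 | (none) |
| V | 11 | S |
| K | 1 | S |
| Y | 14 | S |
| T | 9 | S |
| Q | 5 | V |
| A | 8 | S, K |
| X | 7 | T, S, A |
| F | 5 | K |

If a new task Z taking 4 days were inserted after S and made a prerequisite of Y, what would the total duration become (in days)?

Originally the project takes 25 days.
With Z inserted, Y now waits for max(S, Z).
New critical path: S→Z→Y = 9+4+14 = 27 ⇒ 27 days.

27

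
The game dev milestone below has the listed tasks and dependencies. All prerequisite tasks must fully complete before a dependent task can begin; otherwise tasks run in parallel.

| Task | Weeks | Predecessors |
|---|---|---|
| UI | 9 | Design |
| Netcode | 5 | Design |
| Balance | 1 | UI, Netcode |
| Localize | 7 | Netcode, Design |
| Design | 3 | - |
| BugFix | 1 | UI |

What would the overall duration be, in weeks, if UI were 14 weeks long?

Critical path before the change: Design→Netcode→Localize = 3+5+7 = 15 giving 15 weeks.
The longest path through UI is only 13 weeks, so UI has float 2.
Now Design→UI→Balance = 3+14+1 = 18 is longest, so the finish becomes 18 weeks.

18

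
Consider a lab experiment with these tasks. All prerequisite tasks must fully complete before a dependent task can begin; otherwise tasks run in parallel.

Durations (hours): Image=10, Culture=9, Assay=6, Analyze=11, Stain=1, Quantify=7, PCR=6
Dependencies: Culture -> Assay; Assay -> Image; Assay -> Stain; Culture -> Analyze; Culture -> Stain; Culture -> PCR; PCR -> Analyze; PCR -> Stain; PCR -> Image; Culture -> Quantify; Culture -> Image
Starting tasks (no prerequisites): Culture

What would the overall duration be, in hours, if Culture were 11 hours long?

28

As given, the longest chain is Culture→PCR→Analyze = 9+6+11 = 26, so the finish is 26 hours.
Since Culture is critical, the +2 change carries straight to that chain (now 28 hours).
That remains the longest chain; total 28 hours.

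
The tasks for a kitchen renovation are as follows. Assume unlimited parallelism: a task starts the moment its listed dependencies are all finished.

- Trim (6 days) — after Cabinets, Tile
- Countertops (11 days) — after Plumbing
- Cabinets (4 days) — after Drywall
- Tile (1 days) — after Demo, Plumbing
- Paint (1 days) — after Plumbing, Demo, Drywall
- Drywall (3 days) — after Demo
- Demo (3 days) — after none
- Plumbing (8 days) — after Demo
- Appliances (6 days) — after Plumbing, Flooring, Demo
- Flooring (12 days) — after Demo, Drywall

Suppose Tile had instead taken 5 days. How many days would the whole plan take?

Baseline: Demo→Drywall→Flooring→Appliances = 3+3+12+6 = 24 → 24 days.
Tile is off the critical path — its longest chain is 18 days, giving 6 of slack.
That remains the longest chain; total 24 days.

24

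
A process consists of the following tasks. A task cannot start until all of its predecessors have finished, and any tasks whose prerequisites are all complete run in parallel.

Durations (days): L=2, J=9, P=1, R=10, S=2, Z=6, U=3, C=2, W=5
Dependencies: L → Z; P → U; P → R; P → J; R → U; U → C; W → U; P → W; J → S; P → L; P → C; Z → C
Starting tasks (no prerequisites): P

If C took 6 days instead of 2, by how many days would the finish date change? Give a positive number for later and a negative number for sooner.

4

As given, the longest chain is P→R→U→C = 1+10+3+2 = 16, so the finish is 16 days.
C lies on that path, so at 6 days the path becomes 20 days.
No other chain overtakes it, so the finish is 20 days.
Change in finish: 20 − 16 = +4 days.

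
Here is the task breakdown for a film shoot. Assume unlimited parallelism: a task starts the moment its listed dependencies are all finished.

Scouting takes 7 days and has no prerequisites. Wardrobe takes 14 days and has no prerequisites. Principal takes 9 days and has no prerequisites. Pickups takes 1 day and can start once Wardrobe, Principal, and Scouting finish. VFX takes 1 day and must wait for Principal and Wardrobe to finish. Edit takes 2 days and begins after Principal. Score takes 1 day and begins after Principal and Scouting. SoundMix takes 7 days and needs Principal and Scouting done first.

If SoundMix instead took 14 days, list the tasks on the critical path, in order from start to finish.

Baseline: Principal→SoundMix = 9+7 = 16 → 16 days.
Since SoundMix is critical, the +7 change carries straight to that chain (now 23 days).
No other chain overtakes it, so the finish is 23 days.

Principal, SoundMix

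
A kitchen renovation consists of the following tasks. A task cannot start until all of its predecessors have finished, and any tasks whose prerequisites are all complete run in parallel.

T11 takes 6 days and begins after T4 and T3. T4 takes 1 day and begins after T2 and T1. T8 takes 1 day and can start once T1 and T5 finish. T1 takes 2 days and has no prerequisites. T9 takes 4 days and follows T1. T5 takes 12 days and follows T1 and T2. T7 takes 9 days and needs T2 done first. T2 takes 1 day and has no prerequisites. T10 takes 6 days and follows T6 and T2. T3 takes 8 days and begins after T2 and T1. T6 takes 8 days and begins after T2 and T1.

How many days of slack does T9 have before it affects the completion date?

Critical path: T1→T3→T11 = 2+8+6 = 16, so the finish is 16 days.
Longest path through T9: 6 days (earliest finish 6, latest finish 16).
So T9 can slip 16 − 6 = 10 days.

10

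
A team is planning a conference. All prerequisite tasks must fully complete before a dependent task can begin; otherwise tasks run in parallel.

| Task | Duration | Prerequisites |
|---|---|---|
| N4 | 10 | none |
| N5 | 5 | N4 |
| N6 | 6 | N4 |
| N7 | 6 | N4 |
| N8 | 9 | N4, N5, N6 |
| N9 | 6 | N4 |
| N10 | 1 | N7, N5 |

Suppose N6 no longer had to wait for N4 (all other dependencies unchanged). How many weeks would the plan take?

With the dependency in place, N4→N6→N8 = 10+6+9 = 25 sets the finish at 25 weeks.
Without N4→N6, N6's earliest start moves from 10 to 0.
After: N4→N5→N8 = 10+5+9 = 24 → 24 weeks.

24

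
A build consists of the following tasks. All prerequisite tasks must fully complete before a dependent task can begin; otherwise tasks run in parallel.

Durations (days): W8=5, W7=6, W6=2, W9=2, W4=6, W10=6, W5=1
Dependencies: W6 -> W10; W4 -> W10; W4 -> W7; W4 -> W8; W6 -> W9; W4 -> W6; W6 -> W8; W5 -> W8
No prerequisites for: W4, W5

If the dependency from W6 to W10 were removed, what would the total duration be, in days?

With the dependency in place, W4→W6→W10 = 6+2+6 = 14 sets the finish at 14 days.
Without W6→W10, W10's earliest start moves from 8 to 6.
The longest chain is now W4→W6→W8 = 6+2+5 = 13, so the plan takes 13 days.

13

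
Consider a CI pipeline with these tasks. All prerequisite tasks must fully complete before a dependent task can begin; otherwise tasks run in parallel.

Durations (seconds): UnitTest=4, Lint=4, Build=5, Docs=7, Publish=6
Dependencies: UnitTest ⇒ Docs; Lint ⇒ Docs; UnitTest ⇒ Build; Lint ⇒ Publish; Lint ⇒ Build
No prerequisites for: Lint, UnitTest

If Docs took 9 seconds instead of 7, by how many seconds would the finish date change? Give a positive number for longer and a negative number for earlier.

Actual critical path: Lint→Docs = 4+7 = 11 ⇒ 11 seconds.
Docs is on the critical path; changing it to 9 makes that path 13 seconds.
That remains the longest chain; total 13 seconds.
Change in finish: 13 − 11 = +2 seconds.

2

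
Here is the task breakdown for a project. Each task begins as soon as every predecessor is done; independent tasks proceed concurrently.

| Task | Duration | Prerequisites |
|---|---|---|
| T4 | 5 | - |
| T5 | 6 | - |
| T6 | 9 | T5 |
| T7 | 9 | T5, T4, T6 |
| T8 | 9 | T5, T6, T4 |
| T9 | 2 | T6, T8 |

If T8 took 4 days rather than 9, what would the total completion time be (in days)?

24

Baseline: T5→T6→T8→T9 = 6+9+9+2 = 26 → 26 days.
Since T8 is critical, the -5 change carries straight to that chain (now 21 days).
New critical path: T5→T6→T7 = 6+9+9 = 24 ⇒ 24 days.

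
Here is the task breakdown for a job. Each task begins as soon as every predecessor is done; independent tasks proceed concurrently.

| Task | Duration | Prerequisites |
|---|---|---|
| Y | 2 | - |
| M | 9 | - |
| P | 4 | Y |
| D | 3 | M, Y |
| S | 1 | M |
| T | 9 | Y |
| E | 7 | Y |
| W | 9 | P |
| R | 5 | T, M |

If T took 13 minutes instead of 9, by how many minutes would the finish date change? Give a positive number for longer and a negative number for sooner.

4

Actual critical path: Y→T→R = 2+9+5 = 16 ⇒ 16 minutes.
T is on the critical path; changing it to 13 makes that path 20 minutes.
That remains the longest chain; total 20 minutes.
Change in finish: 20 − 16 = +4 minutes.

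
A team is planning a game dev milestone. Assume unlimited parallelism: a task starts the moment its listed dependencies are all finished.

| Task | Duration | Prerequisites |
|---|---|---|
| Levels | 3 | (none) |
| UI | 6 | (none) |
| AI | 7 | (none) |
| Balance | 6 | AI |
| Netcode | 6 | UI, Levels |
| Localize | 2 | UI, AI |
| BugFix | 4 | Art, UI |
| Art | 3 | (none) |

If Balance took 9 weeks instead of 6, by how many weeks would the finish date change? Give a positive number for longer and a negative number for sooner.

Critical path before the change: AI→Balance = 7+6 = 13 giving 13 weeks.
Balance lies on that path, so at 9 weeks the path becomes 16 weeks.
No other chain overtakes it, so the finish is 16 weeks.
Change in finish: 16 − 13 = +3 weeks.

3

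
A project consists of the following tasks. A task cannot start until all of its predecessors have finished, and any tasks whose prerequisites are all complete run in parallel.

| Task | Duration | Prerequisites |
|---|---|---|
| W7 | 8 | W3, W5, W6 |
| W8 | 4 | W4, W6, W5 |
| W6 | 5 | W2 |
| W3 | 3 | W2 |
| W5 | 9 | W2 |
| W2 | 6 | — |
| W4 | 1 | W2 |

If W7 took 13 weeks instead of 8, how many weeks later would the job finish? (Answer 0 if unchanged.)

5

The binding path is W2→W5→W7 = 6+9+8 = 23; finish at 23 weeks.
W7 lies on that path, so at 13 weeks the path becomes 28 weeks.
That remains the longest chain; total 28 weeks.
Change in finish: 28 − 23 = +5 weeks.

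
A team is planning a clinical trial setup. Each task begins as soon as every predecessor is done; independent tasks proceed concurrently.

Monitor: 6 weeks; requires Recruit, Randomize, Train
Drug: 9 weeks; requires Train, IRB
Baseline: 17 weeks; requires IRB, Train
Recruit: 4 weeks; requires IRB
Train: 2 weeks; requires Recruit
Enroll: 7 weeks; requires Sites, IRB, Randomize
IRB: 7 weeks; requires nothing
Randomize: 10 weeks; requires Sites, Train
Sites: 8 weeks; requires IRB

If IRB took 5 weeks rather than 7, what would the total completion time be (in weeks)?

30

Actual critical path: IRB→Sites→Randomize→Enroll = 7+8+10+7 = 32 ⇒ 32 weeks.
IRB lies on that path, so at 5 weeks the path becomes 30 weeks.
The critical path is still IRB→Sites→Randomize→Enroll; finish is now 30 weeks.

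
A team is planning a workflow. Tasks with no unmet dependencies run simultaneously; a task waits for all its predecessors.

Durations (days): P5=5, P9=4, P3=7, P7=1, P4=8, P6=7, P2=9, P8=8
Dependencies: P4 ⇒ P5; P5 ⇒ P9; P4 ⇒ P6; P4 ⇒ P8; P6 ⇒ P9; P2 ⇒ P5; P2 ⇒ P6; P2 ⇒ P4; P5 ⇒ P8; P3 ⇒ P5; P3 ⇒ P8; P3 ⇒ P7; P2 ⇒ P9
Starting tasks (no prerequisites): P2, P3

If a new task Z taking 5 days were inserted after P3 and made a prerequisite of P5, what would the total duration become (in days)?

Originally the project takes 30 days.
With Z inserted, P5 now waits for max(P2, P3, P4, Z).
New critical path: P2→P4→P5→P8 = 9+8+5+8 = 30 ⇒ 30 days.

30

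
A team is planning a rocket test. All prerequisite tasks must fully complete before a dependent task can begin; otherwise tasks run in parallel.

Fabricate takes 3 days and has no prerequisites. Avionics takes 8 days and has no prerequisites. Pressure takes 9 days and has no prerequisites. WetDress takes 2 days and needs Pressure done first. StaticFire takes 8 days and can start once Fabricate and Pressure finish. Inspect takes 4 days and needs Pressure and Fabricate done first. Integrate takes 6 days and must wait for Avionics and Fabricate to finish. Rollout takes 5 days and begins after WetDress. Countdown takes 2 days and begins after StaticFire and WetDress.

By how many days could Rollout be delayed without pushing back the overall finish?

Critical path: Pressure→StaticFire→Countdown = 9+8+2 = 19, so the finish is 19 days.
Rollout finishes as early as 16 and must finish by 19.
So Rollout can slip 19 − 16 = 3 days.

3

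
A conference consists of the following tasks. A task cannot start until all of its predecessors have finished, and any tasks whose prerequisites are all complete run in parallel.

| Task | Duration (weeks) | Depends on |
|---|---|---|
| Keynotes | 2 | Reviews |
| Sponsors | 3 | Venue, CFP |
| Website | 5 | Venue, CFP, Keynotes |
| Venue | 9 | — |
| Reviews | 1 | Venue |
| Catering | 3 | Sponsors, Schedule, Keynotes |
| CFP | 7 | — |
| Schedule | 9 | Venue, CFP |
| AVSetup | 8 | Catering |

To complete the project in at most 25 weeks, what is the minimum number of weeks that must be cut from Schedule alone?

Current finish: 29 weeks; target: 25.
Schedule is on every critical path, so each week cut from Schedule cuts the finish by one (this holds down to a finish of 23).
Need 29 − 25 = 4 weeks off Schedule → Schedule becomes 5 weeks, finish becomes 25.

4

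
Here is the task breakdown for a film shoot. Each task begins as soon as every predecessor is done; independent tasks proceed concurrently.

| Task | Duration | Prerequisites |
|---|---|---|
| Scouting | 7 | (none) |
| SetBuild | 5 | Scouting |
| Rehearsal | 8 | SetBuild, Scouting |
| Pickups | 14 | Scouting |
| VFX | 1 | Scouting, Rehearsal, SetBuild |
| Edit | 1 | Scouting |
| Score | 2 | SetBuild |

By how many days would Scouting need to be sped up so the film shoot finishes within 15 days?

6

Current finish: 21 days; target: 15.
Scouting is on every critical path, so each day cut from Scouting cuts the finish by one (this holds down to a finish of 15).
Need 21 − 15 = 6 days off Scouting → Scouting becomes 1 day, finish becomes 15.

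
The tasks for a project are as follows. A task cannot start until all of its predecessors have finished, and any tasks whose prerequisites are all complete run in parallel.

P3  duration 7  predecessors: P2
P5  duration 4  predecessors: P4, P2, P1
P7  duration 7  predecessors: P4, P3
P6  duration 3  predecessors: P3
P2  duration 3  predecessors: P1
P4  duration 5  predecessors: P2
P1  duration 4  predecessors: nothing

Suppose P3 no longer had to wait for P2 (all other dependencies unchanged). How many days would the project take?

With the dependency in place, P1→P2→P3→P7 = 4+3+7+7 = 21 sets the finish at 21 days.
Without P2→P3, P3's earliest start moves from 7 to 0.
After: P1→P2→P4→P7 = 4+3+5+7 = 19 → 19 days.

19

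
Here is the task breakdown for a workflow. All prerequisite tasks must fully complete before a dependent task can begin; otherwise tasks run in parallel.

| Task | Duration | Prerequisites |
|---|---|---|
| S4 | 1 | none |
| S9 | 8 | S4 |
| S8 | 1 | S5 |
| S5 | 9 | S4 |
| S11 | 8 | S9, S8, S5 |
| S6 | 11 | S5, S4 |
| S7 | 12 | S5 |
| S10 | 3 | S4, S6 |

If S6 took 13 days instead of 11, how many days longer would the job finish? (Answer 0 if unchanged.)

2

Critical path before the change: S4→S5→S6→S10 = 1+9+11+3 = 24 giving 24 days.
S6 lies on that path, so at 13 days the path becomes 26 days.
That remains the longest chain; total 26 days.
Change in finish: 26 − 24 = +2 days.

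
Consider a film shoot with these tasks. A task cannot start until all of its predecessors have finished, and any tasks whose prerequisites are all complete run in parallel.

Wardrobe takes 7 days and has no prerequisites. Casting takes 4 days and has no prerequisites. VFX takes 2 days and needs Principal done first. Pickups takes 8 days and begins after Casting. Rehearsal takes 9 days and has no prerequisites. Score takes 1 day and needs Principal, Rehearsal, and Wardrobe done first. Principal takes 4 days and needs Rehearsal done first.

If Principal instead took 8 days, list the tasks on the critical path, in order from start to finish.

The binding path is Rehearsal→Principal→VFX = 9+4+2 = 15; finish at 15 days.
Principal is on the critical path; changing it to 8 makes that path 19 days.
No other chain overtakes it, so the finish is 19 days.

Rehearsal, Principal, VFX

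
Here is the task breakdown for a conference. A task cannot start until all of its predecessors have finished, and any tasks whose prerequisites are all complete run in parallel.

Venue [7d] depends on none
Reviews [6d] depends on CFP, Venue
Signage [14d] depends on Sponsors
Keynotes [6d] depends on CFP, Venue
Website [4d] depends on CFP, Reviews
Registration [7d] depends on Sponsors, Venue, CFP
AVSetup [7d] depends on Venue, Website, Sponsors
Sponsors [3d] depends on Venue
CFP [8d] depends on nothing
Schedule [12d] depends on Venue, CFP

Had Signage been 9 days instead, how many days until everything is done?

Critical path before the change: CFP→Reviews→Website→AVSetup = 8+6+4+7 = 25 giving 25 days.
Signage is off the critical path — its longest chain is 24 days, giving 1 of slack.
No other chain overtakes it, so the finish is 25 days.

25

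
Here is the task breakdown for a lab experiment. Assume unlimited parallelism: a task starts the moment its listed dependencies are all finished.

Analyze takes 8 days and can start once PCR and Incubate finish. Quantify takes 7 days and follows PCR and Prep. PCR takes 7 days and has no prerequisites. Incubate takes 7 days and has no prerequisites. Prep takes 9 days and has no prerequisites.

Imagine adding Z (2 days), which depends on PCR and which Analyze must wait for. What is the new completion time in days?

17

Originally the plan takes 16 days.
With Z inserted, Analyze now waits for max(PCR, Incubate, Z).
New critical path: PCR→Z→Analyze = 7+2+8 = 17 ⇒ 17 days.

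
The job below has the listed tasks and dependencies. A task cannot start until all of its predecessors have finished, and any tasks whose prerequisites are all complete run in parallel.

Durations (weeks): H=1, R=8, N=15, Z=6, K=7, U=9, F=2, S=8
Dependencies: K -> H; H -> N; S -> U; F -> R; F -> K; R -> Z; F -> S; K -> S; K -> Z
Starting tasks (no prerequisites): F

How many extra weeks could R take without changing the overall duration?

10

Critical path: F→K→S→U = 2+7+8+9 = 26, so the finish is 26 weeks.
R finishes as early as 10 and must finish by 20.
So R can slip 20 − 10 = 10 weeks.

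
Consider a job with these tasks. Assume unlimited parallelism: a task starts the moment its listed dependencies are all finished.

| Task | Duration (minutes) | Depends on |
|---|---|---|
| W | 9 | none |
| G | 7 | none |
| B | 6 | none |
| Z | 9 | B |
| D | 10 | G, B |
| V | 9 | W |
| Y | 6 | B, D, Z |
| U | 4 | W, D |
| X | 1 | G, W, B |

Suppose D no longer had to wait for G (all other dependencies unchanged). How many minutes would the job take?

Original critical path: G→D→Y = 7+10+6 = 23 ⇒ 23 minutes.
Without G→D, D's earliest start moves from 7 to 6.
New critical path: B→D→Y = 6+10+6 = 22 ⇒ 22 minutes.

22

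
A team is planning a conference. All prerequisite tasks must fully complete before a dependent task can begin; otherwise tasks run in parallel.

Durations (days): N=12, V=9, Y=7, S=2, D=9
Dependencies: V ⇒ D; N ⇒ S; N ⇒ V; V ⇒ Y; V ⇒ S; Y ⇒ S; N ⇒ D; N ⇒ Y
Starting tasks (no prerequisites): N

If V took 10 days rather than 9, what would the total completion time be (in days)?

Critical path before the change: N→V→Y→S = 12+9+7+2 = 30 giving 30 days.
Since V is critical, the +1 change carries straight to that chain (now 31 days).
No other chain overtakes it, so the finish is 31 days.

31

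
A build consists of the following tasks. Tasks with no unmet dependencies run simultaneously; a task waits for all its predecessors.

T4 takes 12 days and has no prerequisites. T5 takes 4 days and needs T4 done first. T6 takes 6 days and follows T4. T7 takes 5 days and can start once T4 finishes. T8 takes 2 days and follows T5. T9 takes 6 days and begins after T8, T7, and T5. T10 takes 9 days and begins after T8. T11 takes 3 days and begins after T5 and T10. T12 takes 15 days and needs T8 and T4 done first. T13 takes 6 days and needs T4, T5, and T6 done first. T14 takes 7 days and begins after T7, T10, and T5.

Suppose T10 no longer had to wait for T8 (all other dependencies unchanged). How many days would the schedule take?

33

Before: longest chain T4→T5→T8→T10→T14 = 12+4+2+9+7 = 34, finish 34.
Without T8→T10, T10's earliest start moves from 18 to 0.
New critical path: T4→T5→T8→T12 = 12+4+2+15 = 33 ⇒ 33 days.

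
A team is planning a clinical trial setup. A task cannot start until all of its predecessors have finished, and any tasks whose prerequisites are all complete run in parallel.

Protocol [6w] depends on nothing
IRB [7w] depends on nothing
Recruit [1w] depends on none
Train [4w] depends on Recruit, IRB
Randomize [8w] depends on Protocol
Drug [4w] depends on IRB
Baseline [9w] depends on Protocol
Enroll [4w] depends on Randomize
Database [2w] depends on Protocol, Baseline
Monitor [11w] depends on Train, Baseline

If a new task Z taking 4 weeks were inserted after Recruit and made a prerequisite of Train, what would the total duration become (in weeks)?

26

Originally the project takes 26 weeks.
With Z inserted, Train now waits for max(Recruit, IRB, Z).
New critical path: Protocol→Baseline→Monitor = 6+9+11 = 26 ⇒ 26 weeks.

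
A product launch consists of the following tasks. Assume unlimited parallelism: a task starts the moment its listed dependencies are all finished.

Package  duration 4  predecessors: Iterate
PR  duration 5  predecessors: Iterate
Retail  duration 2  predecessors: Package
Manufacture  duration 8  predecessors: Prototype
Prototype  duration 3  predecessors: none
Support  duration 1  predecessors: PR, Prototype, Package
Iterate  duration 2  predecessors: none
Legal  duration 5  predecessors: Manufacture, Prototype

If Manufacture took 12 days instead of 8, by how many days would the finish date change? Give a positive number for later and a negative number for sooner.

Baseline: Prototype→Manufacture→Legal = 3+8+5 = 16 → 16 days.
Manufacture is on the critical path; changing it to 12 makes that path 20 days.
The critical path is still Prototype→Manufacture→Legal; finish is now 20 days.
Change in finish: 20 − 16 = +4 days.

4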